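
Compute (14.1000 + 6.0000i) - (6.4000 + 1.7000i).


Real: 14.1 - 6.4 = 7.7
Imag: 6 - 1.7 = 4.3

7.7000 + 4.3000i


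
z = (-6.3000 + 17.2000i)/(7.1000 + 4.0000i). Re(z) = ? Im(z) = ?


Multiply by conjugate: (-6.3000 + 17.2000i)(7.1000 - 4.0000i) / (7.1^2 + 4^2)
Numerator real = -6.3*7.1 + 17.2*4 = 24.07
Numerator imag = 17.2*7.1 - (-6.3)*4 = 147.32
Denominator = 66.41
Re(z) = 24.07/66.41 = 0.3624
Im(z) = 147.32/66.41 = 2.2183

Re(z) = 0.3624, Im(z) = 2.2183


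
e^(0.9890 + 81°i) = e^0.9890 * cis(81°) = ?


e^0.9890 = 2.6885
cos(81°) = 0.15643
sin(81°) = 0.9877
Real = 2.6885*0.15643 = 0.4206
Imag = 2.6885*0.9877 = 2.6554

0.4206 + 2.6554i


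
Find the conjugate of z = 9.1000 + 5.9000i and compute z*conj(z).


z_bar = 9.1000 - 5.9000i
z*z_bar = 9.1^2 + 5.9^2 = 82.81 + 34.81 = 117.62

z_bar = 9.1000 - 5.9000i, z*z_bar = 117.62


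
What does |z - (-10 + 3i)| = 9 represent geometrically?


|z - z0| = r is a circle with center z0 and radius r.
Center = (-10, 3), radius = 9

Circle with center (-10, 3) and radius 9


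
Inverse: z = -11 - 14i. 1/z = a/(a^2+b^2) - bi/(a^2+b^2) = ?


|z|^2 = 121+196 = 317
1/z = (-11 + 14i)/317

1/z = -0.0347 + 0.0442i


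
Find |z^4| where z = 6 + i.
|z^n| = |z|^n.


|z| = sqrt(36+1) = sqrt(37) = 6.0828
|z^4| = |z|^4 = (sqrt(37))^4 = 37^2 = 1369

|z^4| = 1369


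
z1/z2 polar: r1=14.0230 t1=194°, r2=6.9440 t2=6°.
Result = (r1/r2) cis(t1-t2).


r = 14.0230 / 6.9440 = 2.0194
theta = 194° - 6° = 188° = 188° (mod 360)

2.0194 cis(188°)


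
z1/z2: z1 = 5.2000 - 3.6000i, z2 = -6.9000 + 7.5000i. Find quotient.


Conjugate of z2 = -6.9000 - 7.5000i
Numerator: (5.2000 - 3.6000i)(-6.9000 - 7.5000i) = -62.8800 - 14.1600i
Denominator: (-6.9)^2 + 7.5^2 = 103.86
Result = (-62.8800 - 14.1600i)/103.86

-0.6054 - 0.1363i


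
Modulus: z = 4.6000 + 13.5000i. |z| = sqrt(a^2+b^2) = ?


|z| = sqrt(4.6^2 + 13.5^2) = sqrt(21.16 + 182.25) = sqrt(203.41) = 14.2622

|z| = 14.2622


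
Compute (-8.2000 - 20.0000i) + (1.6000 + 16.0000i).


Real: -8.2 + 1.6 = -6.6
Imag: -20 + 16 = -4

-6.6000 - 4.0000i


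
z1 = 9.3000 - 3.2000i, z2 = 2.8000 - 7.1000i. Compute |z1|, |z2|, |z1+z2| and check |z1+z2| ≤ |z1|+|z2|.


|z1| = sqrt(9.3^2 + (-3.2)^2) = sqrt(96.73) = 9.8351
|z2| = sqrt(2.8^2 + (-7.1)^2) = sqrt(58.25) = 7.6322
z1+z2 = 12.1000 - 10.3000i
|z1+z2| = sqrt(252.5) = 15.8902
|z1|+|z2| = 9.8351 + 7.6322 = 17.4673

|z1+z2| = 15.8902 ≤ |z1|+|z2| = 17.4673 (verified)


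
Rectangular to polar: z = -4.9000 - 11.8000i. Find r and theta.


r = sqrt(24.01+139.24) = sqrt(163.25) = 12.7769
theta = atan2(-11.8, -4.9) = -112.5509 degrees

r = 12.7769, theta = -112.5509 degrees


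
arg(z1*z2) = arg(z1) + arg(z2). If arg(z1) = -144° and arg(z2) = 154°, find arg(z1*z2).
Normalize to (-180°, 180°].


arg(z1*z2) = -144° + 154° = 10°
Normalized to (-180°, 180°]: 10°

10°


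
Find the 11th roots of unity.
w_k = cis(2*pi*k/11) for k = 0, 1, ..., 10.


The 11th roots of unity are cis(360k/11°) for k=0..10
Angle step = 360/11 = 32.7273°
Primitive root: cis(32.7273°)
Primitive root = 0.8413 + 0.5406i

11 roots at angles: 0°, 32.7273°, 65.4545°, 98.1818°, 130.9091°, 163.6364°, 196.3636°, 229.0909°, 261.8182°, 294.5455°, 327.2727°


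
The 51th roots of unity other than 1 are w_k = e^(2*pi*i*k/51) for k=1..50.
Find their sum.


With w = e^(2*pi*i/51), all 51 of the 51th roots of unity w^0 = 1, w, ..., w^(50) sum to 0: 1 + w + ... + w^(50) = (1 - w^51)/(1 - w) = 0 since w^51 = 1, w ≠ 1.
Removing the root 1: w + w^2 + ... + w^(50) = 0 - 1 = -1

Sum = -1


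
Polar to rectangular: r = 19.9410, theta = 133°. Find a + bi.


a = 19.9410*cos(133°) = 19.9410*(-0.681998) = -13.5997
b = 19.9410*sin(133°) = 19.9410*0.73135 = 14.5839

-13.5997 + 14.5839i


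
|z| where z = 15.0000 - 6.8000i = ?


|z| = sqrt(15^2 + (-6.8)^2) = sqrt(225 + 46.24) = sqrt(271.24) = 16.4694

|z| = 16.4694


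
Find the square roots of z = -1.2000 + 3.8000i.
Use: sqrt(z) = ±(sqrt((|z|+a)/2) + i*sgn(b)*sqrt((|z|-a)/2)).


|z| = sqrt(1.44+14.44) = 3.9850
sqrt((|z|+a)/2) = sqrt((3.9850+(-1.2))/2) = sqrt(1.3925) = 1.1800
sqrt((|z|-a)/2) = sqrt((3.9850-(-1.2))/2) = sqrt(2.5925) = 1.6101

±(1.1800 + 1.6101i) i.e. 1.1800 + 1.6101i and -1.1800 - 1.6101i


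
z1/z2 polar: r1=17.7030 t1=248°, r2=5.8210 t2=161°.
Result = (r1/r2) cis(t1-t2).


r = 17.7030 / 5.8210 = 3.0412
theta = 248° - 161° = 87° = 87° (mod 360)

3.0412 cis(87°)


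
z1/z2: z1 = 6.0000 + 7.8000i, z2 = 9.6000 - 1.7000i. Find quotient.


Conjugate of z2 = 9.6000 + 1.7000i
Numerator: (6.0000 + 7.8000i)(9.6000 + 1.7000i) = 44.3400 + 85.0800i
Denominator: 9.6^2 + (-1.7)^2 = 95.05
Result = (44.3400 + 85.0800i)/95.05

0.4665 + 0.8951i


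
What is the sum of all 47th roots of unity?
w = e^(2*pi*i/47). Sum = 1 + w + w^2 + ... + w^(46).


The sum of all 47th roots of unity is 0.
Geometric series: (1 - w^47)/(1 - w) = (1-1)/(1-w) = 0 since w^47 = 1, w ≠ 1.
Alternatively: coefficient of z^46 in z^47 - 1 is 0.

0


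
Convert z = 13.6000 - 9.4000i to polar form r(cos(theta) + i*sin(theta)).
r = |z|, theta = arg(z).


r = sqrt(184.96+88.36) = sqrt(273.32) = 16.5324
theta = atan2(-9.4, 13.6) = -34.6513 degrees

r = 16.5324, theta = -34.6513 degrees


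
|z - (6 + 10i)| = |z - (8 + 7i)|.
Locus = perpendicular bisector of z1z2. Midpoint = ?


Equal distances means the locus is the perpendicular bisector of z1 and z2.
Midpoint = ((6+8)/2, (10+7)/2) = (7.0000, 8.5000)

Perpendicular bisector through (7.0000, 8.5000)


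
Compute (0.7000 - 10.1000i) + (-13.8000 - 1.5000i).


Real: 0.7 - 13.8 = -13.1
Imag: -10.1 - 1.5 = -11.6

-13.1000 - 11.6000i


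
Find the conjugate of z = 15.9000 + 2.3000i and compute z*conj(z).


z_bar = 15.9000 - 2.3000i
z*z_bar = 15.9^2 + 2.3^2 = 252.81 + 5.29 = 258.1

z_bar = 15.9000 - 2.3000i, z*z_bar = 258.1


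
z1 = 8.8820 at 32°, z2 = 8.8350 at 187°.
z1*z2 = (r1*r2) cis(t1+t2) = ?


r = 8.8820 * 8.8350 = 78.4725
theta = 32° + 187° = 219° = 219° (mod 360)

78.4725 cis(219°)


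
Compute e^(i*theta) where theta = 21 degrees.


cos(21°) = 0.9336
sin(21°) = 0.3584

e^(i*21°) = 0.9336 + 0.3584i


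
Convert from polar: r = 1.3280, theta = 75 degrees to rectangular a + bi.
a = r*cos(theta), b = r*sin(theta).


a = 1.3280*cos(75°) = 1.3280*0.2588 = 0.3437
b = 1.3280*sin(75°) = 1.3280*0.9659 = 1.2827

0.3437 + 1.2827i


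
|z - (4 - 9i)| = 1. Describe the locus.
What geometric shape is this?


|z - z0| = r is a circle with center z0 and radius r.
Center = (4, -9), radius = 1

Circle with center (4, -9) and radius 1


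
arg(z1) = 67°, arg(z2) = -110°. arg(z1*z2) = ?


arg(z1*z2) = 67° - 110° = -43°
Normalized to (-180°, 180°]: -43°

-43°


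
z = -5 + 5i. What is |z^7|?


|z| = sqrt(25+25) = sqrt(50) = 7.0711
|z^7| = |z|^7 = (sqrt(50))^7 = 50^3 * sqrt(50) = 125000*sqrt(50)

|z^7| = 125000*sqrt(50) ≈ 883883.4765


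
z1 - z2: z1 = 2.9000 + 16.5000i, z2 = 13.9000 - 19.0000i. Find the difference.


Real: 2.9 - 13.9 = -11
Imag: 16.5 + 19 = 35.5

-11.0000 + 35.5000i


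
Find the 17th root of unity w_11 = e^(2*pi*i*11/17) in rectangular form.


Angle = 360*11/17 = 232.9412°
a = cos(232.9412°) = -0.6026
b = sin(232.9412°) = -0.7980

-0.6026 - 0.7980i


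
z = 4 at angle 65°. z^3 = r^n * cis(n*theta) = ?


r^3 = 4^3 = 64
n*theta = 3*65° = 195° = 195° (mod 360)
a = 64*cos(195°) = -61.8193
b = 64*sin(195°) = -16.5644

64 cis(195°) = -61.8193 - 16.5644i


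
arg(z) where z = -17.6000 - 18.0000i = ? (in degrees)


Re = -17.6, Im = -18
arg = atan2(-18, -17.6) = -134.3563 degrees

arg(z) = -134.3563 degrees


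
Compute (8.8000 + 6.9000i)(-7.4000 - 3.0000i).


Real = 8.8*(-7.4) - 6.9*(-3) = -65.12 - (-20.7) = -44.42
Imag = 8.8*(-3) - (7.4)*6.9 = -26.4 - (51.06) = -77.46

-44.4200 - 77.4600i


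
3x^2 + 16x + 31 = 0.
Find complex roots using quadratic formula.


disc = 16^2 - 4*3*31 = 256 - 372 = -116
sqrt(|disc|) = sqrt(116) = 10.7703
Real part = -16/(2*3) = -2.6667
Imag part = 10.7703/(2*3) = 1.7951

-2.6667 ± 1.7951i


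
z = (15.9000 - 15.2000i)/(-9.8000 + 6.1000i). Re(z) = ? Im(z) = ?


Multiply by conjugate: (15.9000 - 15.2000i)(-9.8000 - 6.1000i) / ((-9.8)^2 + 6.1^2)
Numerator real = 15.9*(-9.8) - (15.2)*6.1 = -248.54
Numerator imag = -15.2*(-9.8) - 15.9*6.1 = 51.97
Denominator = 133.25
Re(z) = -248.54/133.25 = -1.8652
Im(z) = 51.97/133.25 = 0.3900

Re(z) = -1.8652, Im(z) = 0.3900


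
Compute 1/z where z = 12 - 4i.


|z|^2 = 144+16 = 160
1/z = (12 + 4i)/160

1/z = 0.0750 + 0.0250i


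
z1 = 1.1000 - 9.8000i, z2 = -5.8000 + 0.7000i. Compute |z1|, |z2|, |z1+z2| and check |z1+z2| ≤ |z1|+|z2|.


|z1| = sqrt(1.1^2 + (-9.8)^2) = sqrt(97.25) = 9.8615
|z2| = sqrt((-5.8)^2 + 0.7^2) = sqrt(34.13) = 5.8421
z1+z2 = -4.7000 - 9.1000i
|z1+z2| = sqrt(104.9) = 10.2421
|z1|+|z2| = 9.8615 + 5.8421 = 15.7036

|z1+z2| = 10.2421 ≤ |z1|+|z2| = 15.7036 (verified)


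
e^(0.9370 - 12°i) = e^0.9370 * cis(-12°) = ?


e^0.9370 = 2.5523
cos(-12°) = 0.97815
sin(-12°) = -0.207912
Real = 2.5523*0.97815 = 2.4965
Imag = 2.5523*(-0.207912) = -0.5307

2.4965 - 0.5307i


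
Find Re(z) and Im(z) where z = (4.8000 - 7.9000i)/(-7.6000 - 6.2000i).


Multiply by conjugate: (4.8000 - 7.9000i)(-7.6000 + 6.2000i) / ((-7.6)^2 + (-6.2)^2)
Numerator real = 4.8*(-7.6) - (7.9)*(-6.2) = 12.5
Numerator imag = -7.9*(-7.6) - 4.8*(-6.2) = 89.8
Denominator = 96.2
Re(z) = 12.5/96.2 = 0.1299
Im(z) = 89.8/96.2 = 0.9335

Re(z) = 0.1299, Im(z) = 0.9335


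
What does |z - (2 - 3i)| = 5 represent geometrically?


|z - z0| = r is a circle with center z0 and radius r.
Center = (2, -3), radius = 5

Circle with center (2, -3) and radius 5


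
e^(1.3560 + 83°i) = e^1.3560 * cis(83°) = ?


e^1.3560 = 3.8806
cos(83°) = 0.12187
sin(83°) = 0.99255
Real = 3.8806*0.12187 = 0.4729
Imag = 3.8806*0.99255 = 3.8517

0.4729 + 3.8517i


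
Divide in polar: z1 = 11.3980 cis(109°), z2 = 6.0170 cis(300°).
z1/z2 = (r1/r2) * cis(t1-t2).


r = 11.3980 / 6.0170 = 1.8943
theta = 109° - 300° = -191° = 169° (mod 360)

1.8943 cis(169°)


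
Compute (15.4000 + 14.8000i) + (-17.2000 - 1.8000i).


Real: 15.4 - 17.2 = -1.8
Imag: 14.8 - 1.8 = 13

-1.8000 + 13.0000i


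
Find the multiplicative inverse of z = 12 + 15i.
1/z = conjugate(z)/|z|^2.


|z|^2 = 144+225 = 369
1/z = (12 - 15i)/369

1/z = 0.0325 - 0.0407i


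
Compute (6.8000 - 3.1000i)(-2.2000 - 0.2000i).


Real = 6.8*(-2.2) - (-3.1)*(-0.2) = -14.96 - 0.62 = -15.58
Imag = 6.8*(-0.2) - (2.2)*(-3.1) = -1.36 + 6.82 = 5.46

-15.5800 + 5.4600i


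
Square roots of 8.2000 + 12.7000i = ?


|z| = sqrt(67.24+161.29) = 15.1172
sqrt((|z|+a)/2) = sqrt((15.1172+8.2)/2) = sqrt(11.6586) = 3.4145
sqrt((|z|-a)/2) = sqrt((15.1172-8.2)/2) = sqrt(3.4586) = 1.8597

±(3.4145 + 1.8597i) i.e. 3.4145 + 1.8597i and -3.4145 - 1.8597i


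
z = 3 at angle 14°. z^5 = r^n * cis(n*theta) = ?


r^5 = 3^5 = 243
n*theta = 5*14° = 70° = 70° (mod 360)
a = 243*cos(70°) = 83.1109
b = 243*sin(70°) = 228.3453

243 cis(70°) = 83.1109 + 228.3453i


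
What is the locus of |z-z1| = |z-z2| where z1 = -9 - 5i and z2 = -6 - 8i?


Equal distances means the locus is the perpendicular bisector of z1 and z2.
Midpoint = ((-9+(-6))/2, (-5+(-8))/2) = (-7.5000, -6.5000)

Perpendicular bisector through (-7.5000, -6.5000)


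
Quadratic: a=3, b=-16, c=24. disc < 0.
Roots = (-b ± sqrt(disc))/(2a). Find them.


disc = (-16)^2 - 4*3*24 = 256 - 288 = -32
sqrt(|disc|) = sqrt(32) = 5.6569
Real part = 16/(2*3) = 2.6667
Imag part = 5.6569/(2*3) = 0.9428

2.6667 ± 0.9428i


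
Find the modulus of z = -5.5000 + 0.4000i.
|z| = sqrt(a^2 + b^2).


|z| = sqrt((-5.5)^2 + 0.4^2) = sqrt(30.25 + 0.16) = sqrt(30.41) = 5.5145

|z| = 5.5145


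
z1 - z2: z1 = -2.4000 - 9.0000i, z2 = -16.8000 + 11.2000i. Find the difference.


Real: -2.4 + 16.8 = 14.4
Imag: -9 - 11.2 = -20.2

14.4000 - 20.2000i


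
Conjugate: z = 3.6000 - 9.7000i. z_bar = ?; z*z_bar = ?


z_bar = 3.6000 + 9.7000i
z*z_bar = 3.6^2 + (-9.7)^2 = 12.96 + 94.09 = 107.05

z_bar = 3.6000 + 9.7000i, z*z_bar = 107.05


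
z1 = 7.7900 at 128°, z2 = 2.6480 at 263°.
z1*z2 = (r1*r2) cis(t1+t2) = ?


r = 7.7900 * 2.6480 = 20.6279
theta = 128° + 263° = 391° = 31° (mod 360)

20.6279 cis(31°)


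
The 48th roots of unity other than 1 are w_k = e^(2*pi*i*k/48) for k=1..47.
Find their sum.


With w = e^(2*pi*i/48), all 48 of the 48th roots of unity w^0 = 1, w, ..., w^(47) sum to 0: 1 + w + ... + w^(47) = (1 - w^48)/(1 - w) = 0 since w^48 = 1, w ≠ 1.
Removing the root 1: w + w^2 + ... + w^(47) = 0 - 1 = -1

Sum = -1


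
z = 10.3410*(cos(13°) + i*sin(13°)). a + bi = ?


a = 10.3410*cos(13°) = 10.3410*0.97437 = 10.0760
b = 10.3410*sin(13°) = 10.3410*0.22495 = 2.3262

10.0760 + 2.3262i


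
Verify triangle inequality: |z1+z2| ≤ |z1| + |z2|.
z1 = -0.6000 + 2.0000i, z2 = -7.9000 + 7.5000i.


|z1| = sqrt((-0.6)^2 + 2^2) = sqrt(4.36) = 2.0881
|z2| = sqrt((-7.9)^2 + 7.5^2) = sqrt(118.66) = 10.8931
z1+z2 = -8.5000 + 9.5000i
|z1+z2| = sqrt(162.5) = 12.7475
|z1|+|z2| = 2.0881 + 10.8931 = 12.9812

|z1+z2| = 12.7475 ≤ |z1|+|z2| = 12.9812 (verified)


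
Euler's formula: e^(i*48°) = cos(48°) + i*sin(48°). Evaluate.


cos(48°) = 0.6691
sin(48°) = 0.7431

e^(i*48°) = 0.6691 + 0.7431i


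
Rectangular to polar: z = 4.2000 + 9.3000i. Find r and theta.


r = sqrt(17.64+86.49) = sqrt(104.13) = 10.2044
theta = atan2(9.3, 4.2) = 65.6955 degrees

r = 10.2044, theta = 65.6955 degrees


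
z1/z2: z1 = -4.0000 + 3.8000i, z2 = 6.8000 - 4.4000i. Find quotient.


Conjugate of z2 = 6.8000 + 4.4000i
Numerator: (-4.0000 + 3.8000i)(6.8000 + 4.4000i) = -43.9200 + 8.2400i
Denominator: 6.8^2 + (-4.4)^2 = 65.6
Result = (-43.9200 + 8.2400i)/65.6

-0.6695 + 0.1256i


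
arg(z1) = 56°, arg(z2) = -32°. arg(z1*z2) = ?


arg(z1*z2) = 56° - 32° = 24°
Normalized to (-180°, 180°]: 24°

24°


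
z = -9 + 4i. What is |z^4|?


|z| = sqrt(81+16) = sqrt(97) = 9.8489
|z^4| = |z|^4 = (sqrt(97))^4 = 97^2 = 9409

|z^4| = 9409


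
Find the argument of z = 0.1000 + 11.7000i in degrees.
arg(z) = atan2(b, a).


Re = 0.1, Im = 11.7
arg = atan2(11.7, 0.1) = 89.5103 degrees

arg(z) = 89.5103 degrees


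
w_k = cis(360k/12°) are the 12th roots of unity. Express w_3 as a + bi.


Angle = 360*3/12 = 90°
a = cos(90°) = 0
b = sin(90°) = 1.0000

0 + 1.0000i


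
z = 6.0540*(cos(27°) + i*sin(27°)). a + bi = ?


a = 6.0540*cos(27°) = 6.0540*0.89101 = 5.3942
b = 6.0540*sin(27°) = 6.0540*0.454 = 2.7485

5.3942 + 2.7485i


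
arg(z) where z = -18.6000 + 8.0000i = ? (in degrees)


Re = -18.6, Im = 8
arg = atan2(8, -18.6) = 156.7271 degrees

arg(z) = 156.7271 degrees


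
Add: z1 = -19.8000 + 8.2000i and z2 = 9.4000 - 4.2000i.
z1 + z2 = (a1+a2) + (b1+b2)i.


Real: -19.8 + 9.4 = -10.4
Imag: 8.2 - 4.2 = 4

-10.4000 + 4.0000i


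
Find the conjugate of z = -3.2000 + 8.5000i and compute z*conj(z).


z_bar = -3.2000 - 8.5000i
z*z_bar = (-3.2)^2 + 8.5^2 = 10.24 + 72.25 = 82.49

z_bar = -3.2000 - 8.5000i, z*z_bar = 82.49


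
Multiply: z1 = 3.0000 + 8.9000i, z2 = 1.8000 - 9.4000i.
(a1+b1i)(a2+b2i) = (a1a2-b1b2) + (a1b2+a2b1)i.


Real = 3*1.8 - 8.9*(-9.4) = 5.4 - (-83.66) = 89.06
Imag = 3*(-9.4) + 1.8*8.9 = -28.2 + 16.02 = -12.18

89.0600 - 12.1800i


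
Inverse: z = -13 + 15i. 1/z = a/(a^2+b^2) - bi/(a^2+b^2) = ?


|z|^2 = 169+225 = 394
1/z = (-13 - 15i)/394

1/z = -0.0330 - 0.0381i


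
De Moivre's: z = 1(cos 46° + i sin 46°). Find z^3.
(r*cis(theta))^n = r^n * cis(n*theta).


r^3 = 1^3 = 1
n*theta = 3*46° = 138° = 138° (mod 360)
a = 1*cos(138°) = -0.7431
b = 1*sin(138°) = 0.6691

1 cis(138°) = -0.7431 + 0.6691i


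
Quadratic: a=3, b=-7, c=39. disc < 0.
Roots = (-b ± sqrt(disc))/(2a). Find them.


disc = (-7)^2 - 4*3*39 = 49 - 468 = -419
sqrt(|disc|) = sqrt(419) = 20.4695
Real part = 7/(2*3) = 1.1667
Imag part = 20.4695/(2*3) = 3.4116

1.1667 ± 3.4116i


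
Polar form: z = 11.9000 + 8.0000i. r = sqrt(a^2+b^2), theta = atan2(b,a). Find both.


r = sqrt(141.61+64) = sqrt(205.61) = 14.3391
theta = atan2(8, 11.9) = 33.9117 degrees

r = 14.3391, theta = 33.9117 degrees


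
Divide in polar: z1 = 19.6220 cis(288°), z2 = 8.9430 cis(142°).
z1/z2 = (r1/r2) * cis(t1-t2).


r = 19.6220 / 8.9430 = 2.1941
theta = 288° - 142° = 146° = 146° (mod 360)

2.1941 cis(146°)


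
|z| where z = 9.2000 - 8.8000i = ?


|z| = sqrt(9.2^2 + (-8.8)^2) = sqrt(84.64 + 77.44) = sqrt(162.08) = 12.7311

|z| = 12.7311


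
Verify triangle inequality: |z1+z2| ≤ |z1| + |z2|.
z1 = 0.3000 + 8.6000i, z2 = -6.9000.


|z1| = sqrt(0.3^2 + 8.6^2) = sqrt(74.05) = 8.6052
|z2| = sqrt((-6.9)^2 + 0^2) = sqrt(47.61) = 6.9000
z1+z2 = -6.6000 + 8.6000i
|z1+z2| = sqrt(117.52) = 10.8407
|z1|+|z2| = 8.6052 + 6.9000 = 15.5052

|z1+z2| = 10.8407 ≤ |z1|+|z2| = 15.5052 (verified)


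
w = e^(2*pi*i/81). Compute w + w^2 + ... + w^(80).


With w = e^(2*pi*i/81), all 81 of the 81th roots of unity w^0 = 1, w, ..., w^(80) sum to 0: 1 + w + ... + w^(80) = (1 - w^81)/(1 - w) = 0 since w^81 = 1, w ≠ 1.
Removing the root 1: w + w^2 + ... + w^(80) = 0 - 1 = -1

Sum = -1


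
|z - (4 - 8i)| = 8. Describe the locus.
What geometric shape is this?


|z - z0| = r is a circle with center z0 and radius r.
Center = (4, -8), radius = 8

Circle with center (4, -8) and radius 8


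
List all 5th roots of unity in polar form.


The 5th roots of unity are cis(360k/5°) for k=0..4
Angle step = 360/5 = 72°
Primitive root: cis(72°)
Primitive root = 0.3090 + 0.9511i

5 roots at angles: 0°, 72°, 144°, 216°, 288°


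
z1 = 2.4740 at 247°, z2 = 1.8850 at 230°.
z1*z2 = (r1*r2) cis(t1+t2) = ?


r = 2.4740 * 1.8850 = 4.6635
theta = 247° + 230° = 477° = 117° (mod 360)

4.6635 cis(117°)


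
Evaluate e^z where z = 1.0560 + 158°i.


e^1.0560 = 2.8748
cos(158°) = -0.9272
sin(158°) = 0.3746
Real = 2.8748*(-0.9272) = -2.6655
Imag = 2.8748*0.3746 = 1.0769

-2.6655 + 1.0769i


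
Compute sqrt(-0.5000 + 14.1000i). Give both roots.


|z| = sqrt(0.25+198.81) = 14.1089
sqrt((|z|+a)/2) = sqrt((14.1089+(-0.5))/2) = sqrt(6.8044) = 2.6085
sqrt((|z|-a)/2) = sqrt((14.1089-(-0.5))/2) = sqrt(7.3044) = 2.7027

±(2.6085 + 2.7027i) i.e. 2.6085 + 2.7027i and -2.6085 - 2.7027i


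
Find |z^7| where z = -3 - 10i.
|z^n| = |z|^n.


|z| = sqrt(9+100) = sqrt(109) = 10.4403
|z^7| = |z|^7 = (sqrt(109))^7 = 109^3 * sqrt(109) = 1295029*sqrt(109)

|z^7| = 1295029*sqrt(109) ≈ 13520499.6979


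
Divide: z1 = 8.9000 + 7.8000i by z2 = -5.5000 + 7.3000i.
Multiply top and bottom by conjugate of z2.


Conjugate of z2 = -5.5000 - 7.3000i
Numerator: (8.9000 + 7.8000i)(-5.5000 - 7.3000i) = 7.9900 - 107.8700i
Denominator: (-5.5)^2 + 7.3^2 = 83.54
Result = (7.9900 - 107.8700i)/83.54

0.0956 - 1.2912i


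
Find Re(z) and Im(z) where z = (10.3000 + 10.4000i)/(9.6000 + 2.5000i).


Multiply by conjugate: (10.3000 + 10.4000i)(9.6000 - 2.5000i) / (9.6^2 + 2.5^2)
Numerator real = 10.3*9.6 + 10.4*2.5 = 124.88
Numerator imag = 10.4*9.6 - 10.3*2.5 = 74.09
Denominator = 98.41
Re(z) = 124.88/98.41 = 1.2690
Im(z) = 74.09/98.41 = 0.7529

Re(z) = 1.2690, Im(z) = 0.7529


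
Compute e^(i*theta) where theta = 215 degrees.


cos(215°) = -0.8192
sin(215°) = -0.5736

e^(i*215°) = -0.8192 - 0.5736i


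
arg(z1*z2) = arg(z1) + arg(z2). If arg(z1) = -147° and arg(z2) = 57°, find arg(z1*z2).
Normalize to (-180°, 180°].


arg(z1*z2) = -147° + 57° = -90°
Normalized to (-180°, 180°]: -90°

-90°


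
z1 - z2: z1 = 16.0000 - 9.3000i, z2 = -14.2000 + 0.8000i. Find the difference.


Real: 16 + 14.2 = 30.2
Imag: -9.3 - 0.8 = -10.1

30.2000 - 10.1000i


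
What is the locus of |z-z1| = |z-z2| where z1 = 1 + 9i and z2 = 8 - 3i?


Equal distances means the locus is the perpendicular bisector of z1 and z2.
Midpoint = ((1+8)/2, (9+(-3))/2) = (4.5000, 3.0000)

Perpendicular bisector through (4.5000, 3.0000)


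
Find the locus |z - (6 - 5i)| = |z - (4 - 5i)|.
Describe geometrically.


Equal distances means the locus is the perpendicular bisector of z1 and z2.
Midpoint = ((6+4)/2, (-5+(-5))/2) = (5.0000, -5.0000)

Perpendicular bisector through (5.0000, -5.0000)


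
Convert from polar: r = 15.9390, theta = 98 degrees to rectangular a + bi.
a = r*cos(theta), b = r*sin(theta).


a = 15.9390*cos(98°) = 15.9390*(-0.139173) = -2.2183
b = 15.9390*sin(98°) = 15.9390*0.99027 = 15.7839

-2.2183 + 15.7839i


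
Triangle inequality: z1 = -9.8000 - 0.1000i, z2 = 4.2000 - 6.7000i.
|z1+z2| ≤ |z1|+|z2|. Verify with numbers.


|z1| = sqrt((-9.8)^2 + (-0.1)^2) = sqrt(96.05) = 9.8005
|z2| = sqrt(4.2^2 + (-6.7)^2) = sqrt(62.53) = 7.9076
z1+z2 = -5.6000 - 6.8000i
|z1+z2| = sqrt(77.6) = 8.8091
|z1|+|z2| = 9.8005 + 7.9076 = 17.7081

|z1+z2| = 8.8091 ≤ |z1|+|z2| = 17.7081 (verified)


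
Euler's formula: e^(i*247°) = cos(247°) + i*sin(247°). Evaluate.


cos(247°) = -0.3907
sin(247°) = -0.9205

e^(i*247°) = -0.3907 - 0.9205i


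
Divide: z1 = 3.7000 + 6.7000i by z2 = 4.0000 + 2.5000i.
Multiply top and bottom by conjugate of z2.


Conjugate of z2 = 4.0000 - 2.5000i
Numerator: (3.7000 + 6.7000i)(4.0000 - 2.5000i) = 31.5500 + 17.5500i
Denominator: 4^2 + 2.5^2 = 22.25
Result = (31.5500 + 17.5500i)/22.25

1.4180 + 0.7888i


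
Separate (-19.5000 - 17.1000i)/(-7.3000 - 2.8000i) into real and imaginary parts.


Multiply by conjugate: (-19.5000 - 17.1000i)(-7.3000 + 2.8000i) / ((-7.3)^2 + (-2.8)^2)
Numerator real = -19.5*(-7.3) - (17.1)*(-2.8) = 190.23
Numerator imag = -17.1*(-7.3) - (-19.5)*(-2.8) = 70.23
Denominator = 61.13
Re(z) = 190.23/61.13 = 3.1119
Im(z) = 70.23/61.13 = 1.1489

Re(z) = 3.1119, Im(z) = 1.1489


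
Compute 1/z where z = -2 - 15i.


|z|^2 = 4+225 = 229
1/z = (-2 + 15i)/229

1/z = -0.0087 + 0.0655i


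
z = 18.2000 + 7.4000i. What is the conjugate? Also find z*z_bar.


z_bar = 18.2000 - 7.4000i
z*z_bar = 18.2^2 + 7.4^2 = 331.24 + 54.76 = 386

z_bar = 18.2000 - 7.4000i, z*z_bar = 386


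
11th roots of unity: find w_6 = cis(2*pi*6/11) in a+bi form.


Angle = 360*6/11 = 196.3636°
a = cos(196.3636°) = -0.9595
b = sin(196.3636°) = -0.2817

-0.9595 - 0.2817i


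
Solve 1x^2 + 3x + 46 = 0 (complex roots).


disc = 3^2 - 4*1*46 = 9 - 184 = -175
sqrt(|disc|) = sqrt(175) = 13.2288
Real part = -3/(2*1) = -1.5000
Imag part = 13.2288/(2*1) = 6.6144

-1.5000 ± 6.6144i


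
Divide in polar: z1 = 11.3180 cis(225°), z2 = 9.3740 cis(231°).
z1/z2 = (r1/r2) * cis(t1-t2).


r = 11.3180 / 9.3740 = 1.2074
theta = 225° - 231° = -6° = 354° (mod 360)

1.2074 cis(354°)


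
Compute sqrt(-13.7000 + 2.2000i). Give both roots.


|z| = sqrt(187.69+4.84) = 13.8755
sqrt((|z|+a)/2) = sqrt((13.8755+(-13.7))/2) = sqrt(0.0878) = 0.2962
sqrt((|z|-a)/2) = sqrt((13.8755-(-13.7))/2) = sqrt(13.7878) = 3.7132

±(0.2962 + 3.7132i) i.e. 0.2962 + 3.7132i and -0.2962 - 3.7132i


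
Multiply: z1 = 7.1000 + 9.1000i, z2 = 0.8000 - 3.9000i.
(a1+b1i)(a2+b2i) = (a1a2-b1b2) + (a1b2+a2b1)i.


Real = 7.1*0.8 - 9.1*(-3.9) = 5.68 - (-35.49) = 41.17
Imag = 7.1*(-3.9) + 0.8*9.1 = -27.69 + 7.28 = -20.41

41.1700 - 20.4100i


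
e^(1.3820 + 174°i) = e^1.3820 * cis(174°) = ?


e^1.3820 = 3.9829
cos(174°) = -0.9945
sin(174°) = 0.10453
Real = 3.9829*(-0.9945) = -3.9610
Imag = 3.9829*0.10453 = 0.4163

-3.9610 + 0.4163i


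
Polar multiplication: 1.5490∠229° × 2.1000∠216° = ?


r = 1.5490 * 2.1000 = 3.2529
theta = 229° + 216° = 445° = 85° (mod 360)

3.2529 cis(85°)


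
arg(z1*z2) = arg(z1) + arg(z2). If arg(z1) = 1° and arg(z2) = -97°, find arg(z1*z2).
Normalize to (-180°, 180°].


arg(z1*z2) = 1° - 97° = -96°
Normalized to (-180°, 180°]: -96°

-96°


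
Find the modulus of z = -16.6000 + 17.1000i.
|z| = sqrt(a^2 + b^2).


|z| = sqrt((-16.6)^2 + 17.1^2) = sqrt(275.56 + 292.41) = sqrt(567.97) = 23.8321

|z| = 23.8321


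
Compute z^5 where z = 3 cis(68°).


r^5 = 3^5 = 243
n*theta = 5*68° = 340° = 340° (mod 360)
a = 243*cos(340°) = 228.3453
b = 243*sin(340°) = -83.1109

243 cis(340°) = 228.3453 - 83.1109i


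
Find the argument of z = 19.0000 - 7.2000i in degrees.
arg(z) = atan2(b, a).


Re = 19, Im = -7.2
arg = atan2(-7.2, 19) = -20.7541 degrees

arg(z) = -20.7541 degrees


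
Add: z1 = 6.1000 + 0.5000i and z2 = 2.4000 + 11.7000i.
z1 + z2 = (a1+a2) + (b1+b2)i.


Real: 6.1 + 2.4 = 8.5
Imag: 0.5 + 11.7 = 12.2

8.5000 + 12.2000i


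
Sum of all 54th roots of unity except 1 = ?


With w = e^(2*pi*i/54), all 54 of the 54th roots of unity w^0 = 1, w, ..., w^(53) sum to 0: 1 + w + ... + w^(53) = (1 - w^54)/(1 - w) = 0 since w^54 = 1, w ≠ 1.
Removing the root 1: w + w^2 + ... + w^(53) = 0 - 1 = -1

Sum = -1


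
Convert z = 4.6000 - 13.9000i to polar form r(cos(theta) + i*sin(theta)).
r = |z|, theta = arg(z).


r = sqrt(21.16+193.21) = sqrt(214.37) = 14.6414
theta = atan2(-13.9, 4.6) = -71.6888 degrees

r = 14.6414, theta = -71.6888 degrees


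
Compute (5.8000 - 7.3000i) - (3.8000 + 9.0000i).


Real: 5.8 - 3.8 = 2
Imag: -7.3 - 9 = -16.3

2.0000 - 16.3000i


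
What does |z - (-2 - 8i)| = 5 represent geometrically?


|z - z0| = r is a circle with center z0 and radius r.
Center = (-2, -8), radius = 5

Circle with center (-2, -8) and radius 5


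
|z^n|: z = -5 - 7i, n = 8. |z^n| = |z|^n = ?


|z| = sqrt(25+49) = sqrt(74) = 8.6023
|z^8| = |z|^8 = (sqrt(74))^8 = 74^4 = 29986576

|z^8| = 29986576


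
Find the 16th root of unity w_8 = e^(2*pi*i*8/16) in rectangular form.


Angle = 360*8/16 = 180°
a = cos(180°) = -1.0000
b = sin(180°) = 0

-1.0000 + 0i


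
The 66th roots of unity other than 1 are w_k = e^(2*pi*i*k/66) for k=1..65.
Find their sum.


With w = e^(2*pi*i/66), all 66 of the 66th roots of unity w^0 = 1, w, ..., w^(65) sum to 0: 1 + w + ... + w^(65) = (1 - w^66)/(1 - w) = 0 since w^66 = 1, w ≠ 1.
Removing the root 1: w + w^2 + ... + w^(65) = 0 - 1 = -1

Sum = -1


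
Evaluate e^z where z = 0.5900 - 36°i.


e^0.5900 = 1.8040
cos(-36°) = 0.80902
sin(-36°) = -0.5878
Real = 1.8040*0.80902 = 1.4595
Imag = 1.8040*(-0.5878) = -1.0604

1.4595 - 1.0604i


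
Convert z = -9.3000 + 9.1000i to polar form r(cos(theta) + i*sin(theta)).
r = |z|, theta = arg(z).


r = sqrt(86.49+82.81) = sqrt(169.3) = 13.0115
theta = atan2(9.1, -9.3) = 135.6228 degrees

r = 13.0115, theta = 135.6228 degrees


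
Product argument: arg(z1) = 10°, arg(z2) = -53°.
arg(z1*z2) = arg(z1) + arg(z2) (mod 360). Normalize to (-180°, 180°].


arg(z1*z2) = 10° - 53° = -43°
Normalized to (-180°, 180°]: -43°

-43°


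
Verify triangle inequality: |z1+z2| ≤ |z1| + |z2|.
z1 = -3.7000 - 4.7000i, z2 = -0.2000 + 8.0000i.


|z1| = sqrt((-3.7)^2 + (-4.7)^2) = sqrt(35.78) = 5.9816
|z2| = sqrt((-0.2)^2 + 8^2) = sqrt(64.04) = 8.0025
z1+z2 = -3.9000 + 3.3000i
|z1+z2| = sqrt(26.1) = 5.1088
|z1|+|z2| = 5.9816 + 8.0025 = 13.9841

|z1+z2| = 5.1088 ≤ |z1|+|z2| = 13.9841 (verified)


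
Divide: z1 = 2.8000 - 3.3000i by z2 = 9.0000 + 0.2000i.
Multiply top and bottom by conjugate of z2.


Conjugate of z2 = 9.0000 - 0.2000i
Numerator: (2.8000 - 3.3000i)(9.0000 - 0.2000i) = 24.5400 - 30.2600i
Denominator: 9^2 + 0.2^2 = 81.04
Result = (24.5400 - 30.2600i)/81.04

0.3028 - 0.3734i


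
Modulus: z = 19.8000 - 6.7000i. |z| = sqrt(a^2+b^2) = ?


|z| = sqrt(19.8^2 + (-6.7)^2) = sqrt(392.04 + 44.89) = sqrt(436.93) = 20.9029

|z| = 20.9029


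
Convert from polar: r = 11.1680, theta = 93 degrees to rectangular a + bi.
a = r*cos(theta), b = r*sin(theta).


a = 11.1680*cos(93°) = 11.1680*(-0.05234) = -0.5845
b = 11.1680*sin(93°) = 11.1680*0.99863 = 11.1527

-0.5845 + 11.1527i


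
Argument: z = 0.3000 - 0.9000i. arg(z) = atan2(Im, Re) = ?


Re = 0.3, Im = -0.9
arg = atan2(-0.9, 0.3) = -71.5651 degrees

arg(z) = -71.5651 degrees


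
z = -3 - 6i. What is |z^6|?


|z| = sqrt(9+36) = sqrt(45) = 6.7082
|z^6| = |z|^6 = (sqrt(45))^6 = 45^3 = 91125

|z^6| = 91125


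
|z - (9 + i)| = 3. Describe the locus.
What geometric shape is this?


|z - z0| = r is a circle with center z0 and radius r.
Center = (9, 1), radius = 3

Circle with center (9, 1) and radius 3


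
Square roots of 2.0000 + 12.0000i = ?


|z| = sqrt(4+144) = 12.1655
sqrt((|z|+a)/2) = sqrt((12.1655+2)/2) = sqrt(7.0828) = 2.6613
sqrt((|z|-a)/2) = sqrt((12.1655-2)/2) = sqrt(5.0828) = 2.2545

±(2.6613 + 2.2545i) i.e. 2.6613 + 2.2545i and -2.6613 - 2.2545i


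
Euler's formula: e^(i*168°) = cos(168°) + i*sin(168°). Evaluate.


cos(168°) = -0.9781
sin(168°) = 0.2079

e^(i*168°) = -0.9781 + 0.2079i


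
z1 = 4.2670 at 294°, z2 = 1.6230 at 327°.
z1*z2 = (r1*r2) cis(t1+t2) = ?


r = 4.2670 * 1.6230 = 6.9253
theta = 294° + 327° = 621° = 261° (mod 360)

6.9253 cis(261°)


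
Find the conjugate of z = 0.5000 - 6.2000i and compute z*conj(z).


z_bar = 0.5000 + 6.2000i
z*z_bar = 0.5^2 + (-6.2)^2 = 0.25 + 38.44 = 38.69

z_bar = 0.5000 + 6.2000i, z*z_bar = 38.69


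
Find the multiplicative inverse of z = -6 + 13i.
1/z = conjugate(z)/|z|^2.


|z|^2 = 36+169 = 205
1/z = (-6 - 13i)/205

1/z = -0.0293 - 0.0634i


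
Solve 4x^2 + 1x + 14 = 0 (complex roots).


disc = 1^2 - 4*4*14 = 1 - 224 = -223
sqrt(|disc|) = sqrt(223) = 14.9332
Real part = -1/(2*4) = -0.1250
Imag part = 14.9332/(2*4) = 1.8666

-0.1250 ± 1.8666i


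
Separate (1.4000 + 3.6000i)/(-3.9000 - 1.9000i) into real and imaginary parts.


Multiply by conjugate: (1.4000 + 3.6000i)(-3.9000 + 1.9000i) / ((-3.9)^2 + (-1.9)^2)
Numerator real = 1.4*(-3.9) + 3.6*(-1.9) = -12.3
Numerator imag = 3.6*(-3.9) - 1.4*(-1.9) = -11.38
Denominator = 18.82
Re(z) = -12.3/18.82 = -0.6536
Im(z) = -11.38/18.82 = -0.6047

Re(z) = -0.6536, Im(z) = -0.6047


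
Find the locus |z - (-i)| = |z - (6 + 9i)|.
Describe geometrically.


Equal distances means the locus is the perpendicular bisector of z1 and z2.
Midpoint = ((0+6)/2, (-1+9)/2) = (3.0000, 4.0000)

Perpendicular bisector through (3.0000, 4.0000)


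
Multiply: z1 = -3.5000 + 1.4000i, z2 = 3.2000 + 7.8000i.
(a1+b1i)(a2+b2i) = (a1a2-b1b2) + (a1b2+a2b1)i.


Real = -3.5*3.2 - 1.4*7.8 = -11.2 - 10.92 = -22.12
Imag = -3.5*7.8 + 3.2*1.4 = -27.3 + 4.48 = -22.82

-22.1200 - 22.8200i


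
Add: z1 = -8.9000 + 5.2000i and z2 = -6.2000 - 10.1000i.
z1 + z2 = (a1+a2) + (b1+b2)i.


Real: -8.9 - 6.2 = -15.1
Imag: 5.2 - 10.1 = -4.9

-15.1000 - 4.9000i


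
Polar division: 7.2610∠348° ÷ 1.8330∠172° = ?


r = 7.2610 / 1.8330 = 3.9613
theta = 348° - 172° = 176° = 176° (mod 360)

3.9613 cis(176°)


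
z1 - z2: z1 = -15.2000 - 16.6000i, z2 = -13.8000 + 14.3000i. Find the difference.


Real: -15.2 + 13.8 = -1.4
Imag: -16.6 - 14.3 = -30.9

-1.4000 - 30.9000i


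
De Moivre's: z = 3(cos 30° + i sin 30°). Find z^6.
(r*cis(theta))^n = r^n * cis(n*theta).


r^6 = 3^6 = 729
n*theta = 6*30° = 180° = 180° (mod 360)
a = 729*cos(180°) = -729.0000
b = 729*sin(180°) = 0

729 cis(180°) = -729.0000 + 0i


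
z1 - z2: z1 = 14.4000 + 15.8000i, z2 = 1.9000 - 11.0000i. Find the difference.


Real: 14.4 - 1.9 = 12.5
Imag: 15.8 + 11 = 26.8

12.5000 + 26.8000i


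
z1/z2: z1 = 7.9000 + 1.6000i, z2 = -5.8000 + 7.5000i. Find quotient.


Conjugate of z2 = -5.8000 - 7.5000i
Numerator: (7.9000 + 1.6000i)(-5.8000 - 7.5000i) = -33.8200 - 68.5300i
Denominator: (-5.8)^2 + 7.5^2 = 89.89
Result = (-33.8200 - 68.5300i)/89.89

-0.3762 - 0.7624i


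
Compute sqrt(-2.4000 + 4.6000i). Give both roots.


|z| = sqrt(5.76+21.16) = 5.1884
sqrt((|z|+a)/2) = sqrt((5.1884+(-2.4))/2) = sqrt(1.3942) = 1.1808
sqrt((|z|-a)/2) = sqrt((5.1884-(-2.4))/2) = sqrt(3.7942) = 1.9479

±(1.1808 + 1.9479i) i.e. 1.1808 + 1.9479i and -1.1808 - 1.9479i


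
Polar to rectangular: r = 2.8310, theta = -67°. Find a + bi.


a = 2.8310*cos(-67°) = 2.8310*0.39073 = 1.1062
b = 2.8310*sin(-67°) = 2.8310*(-0.9205) = -2.6059

1.1062 - 2.6059i


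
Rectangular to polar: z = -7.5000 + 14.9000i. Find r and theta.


r = sqrt(56.25+222.01) = sqrt(278.26) = 16.6811
theta = atan2(14.9, -7.5) = 116.7187 degrees

r = 16.6811, theta = 116.7187 degrees


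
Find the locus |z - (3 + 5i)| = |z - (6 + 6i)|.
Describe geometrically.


Equal distances means the locus is the perpendicular bisector of z1 and z2.
Midpoint = ((3+6)/2, (5+6)/2) = (4.5000, 5.5000)

Perpendicular bisector through (4.5000, 5.5000)


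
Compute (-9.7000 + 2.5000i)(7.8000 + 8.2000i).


Real = -9.7*7.8 - 2.5*8.2 = -75.66 - 20.5 = -96.16
Imag = -9.7*8.2 + 7.8*2.5 = -79.54 + 19.5 = -60.04

-96.1600 - 60.0400i


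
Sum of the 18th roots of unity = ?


The sum of all 18th roots of unity is 0.
Geometric series: (1 - w^18)/(1 - w) = (1-1)/(1-w) = 0 since w^18 = 1, w ≠ 1.
Alternatively: coefficient of z^17 in z^18 - 1 is 0.

0


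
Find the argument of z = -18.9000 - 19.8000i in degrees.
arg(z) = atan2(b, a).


Re = -18.9, Im = -19.8
arg = atan2(-19.8, -18.9) = -133.6678 degrees

arg(z) = -133.6678 degrees


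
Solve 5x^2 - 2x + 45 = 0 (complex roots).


disc = (-2)^2 - 4*5*45 = 4 - 900 = -896
sqrt(|disc|) = sqrt(896) = 29.9333
Real part = 2/(2*5) = 0.2000
Imag part = 29.9333/(2*5) = 2.9933

0.2000 ± 2.9933i


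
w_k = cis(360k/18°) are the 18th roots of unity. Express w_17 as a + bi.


Angle = 360*17/18 = 340°
a = cos(340°) = 0.9397
b = sin(340°) = -0.3420

0.9397 - 0.3420i


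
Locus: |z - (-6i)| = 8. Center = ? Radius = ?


|z - z0| = r is a circle with center z0 and radius r.
Center = (0, -6), radius = 8

Circle with center (0, -6) and radius 8


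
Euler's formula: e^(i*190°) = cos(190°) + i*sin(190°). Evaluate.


cos(190°) = -0.9848
sin(190°) = -0.1736

e^(i*190°) = -0.9848 - 0.1736i


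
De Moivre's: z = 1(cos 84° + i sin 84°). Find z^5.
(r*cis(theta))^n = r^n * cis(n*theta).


r^5 = 1^5 = 1
n*theta = 5*84° = 420° = 60° (mod 360)
a = 1*cos(60°) = 0.5000
b = 1*sin(60°) = 0.8660

1 cis(60°) = 0.5000 + 0.8660i


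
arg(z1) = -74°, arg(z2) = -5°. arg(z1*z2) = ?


arg(z1*z2) = -74° - 5° = -79°
Normalized to (-180°, 180°]: -79°

-79°


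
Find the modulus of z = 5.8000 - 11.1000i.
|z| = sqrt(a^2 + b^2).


|z| = sqrt(5.8^2 + (-11.1)^2) = sqrt(33.64 + 123.21) = sqrt(156.85) = 12.5240

|z| = 12.5240


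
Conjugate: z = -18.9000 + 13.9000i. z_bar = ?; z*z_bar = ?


z_bar = -18.9000 - 13.9000i
z*z_bar = (-18.9)^2 + 13.9^2 = 357.21 + 193.21 = 550.42

z_bar = -18.9000 - 13.9000i, z*z_bar = 550.42


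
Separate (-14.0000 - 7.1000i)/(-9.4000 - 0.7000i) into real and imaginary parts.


Multiply by conjugate: (-14.0000 - 7.1000i)(-9.4000 + 0.7000i) / ((-9.4)^2 + (-0.7)^2)
Numerator real = -14*(-9.4) - (7.1)*(-0.7) = 136.57
Numerator imag = -7.1*(-9.4) - (-14)*(-0.7) = 56.94
Denominator = 88.85
Re(z) = 136.57/88.85 = 1.5371
Im(z) = 56.94/88.85 = 0.6409

Re(z) = 1.5371, Im(z) = 0.6409


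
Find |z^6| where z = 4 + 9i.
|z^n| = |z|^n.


|z| = sqrt(16+81) = sqrt(97) = 9.8489
|z^6| = |z|^6 = (sqrt(97))^6 = 97^3 = 912673

|z^6| = 912673


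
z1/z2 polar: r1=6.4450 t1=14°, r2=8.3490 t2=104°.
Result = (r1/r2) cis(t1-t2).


r = 6.4450 / 8.3490 = 0.7719
theta = 14° - 104° = -90° = 270° (mod 360)

0.7719 cis(270°)


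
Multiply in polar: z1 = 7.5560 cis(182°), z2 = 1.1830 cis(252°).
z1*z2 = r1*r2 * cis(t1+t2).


r = 7.5560 * 1.1830 = 8.9387
theta = 182° + 252° = 434° = 74° (mod 360)

8.9387 cis(74°)


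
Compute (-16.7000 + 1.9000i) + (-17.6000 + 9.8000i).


Real: -16.7 - 17.6 = -34.3
Imag: 1.9 + 9.8 = 11.7

-34.3000 + 11.7000i


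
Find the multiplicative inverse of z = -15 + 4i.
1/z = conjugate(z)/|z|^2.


|z|^2 = 225+16 = 241
1/z = (-15 - 4i)/241

1/z = -0.0622 - 0.0166i


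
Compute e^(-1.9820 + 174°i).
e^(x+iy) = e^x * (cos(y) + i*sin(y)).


e^-1.9820 = 0.1378
cos(174°) = -0.9945
sin(174°) = 0.1045
Real = 0.1378*(-0.9945) = -0.1370
Imag = 0.1378*0.1045 = 0.0144

-0.1370 + 0.0144i


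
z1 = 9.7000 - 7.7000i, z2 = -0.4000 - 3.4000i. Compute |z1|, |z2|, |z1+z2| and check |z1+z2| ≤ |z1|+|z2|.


|z1| = sqrt(9.7^2 + (-7.7)^2) = sqrt(153.38) = 12.3847
|z2| = sqrt((-0.4)^2 + (-3.4)^2) = sqrt(11.72) = 3.4234
z1+z2 = 9.3000 - 11.1000i
|z1+z2| = sqrt(209.7) = 14.4810
|z1|+|z2| = 12.3847 + 3.4234 = 15.8081

|z1+z2| = 14.4810 ≤ |z1|+|z2| = 15.8081 (verified)


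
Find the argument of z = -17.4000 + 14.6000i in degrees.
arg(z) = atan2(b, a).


Re = -17.4, Im = 14.6
arg = atan2(14.6, -17.4) = 140.0006 degrees

arg(z) = 140.0006 degrees


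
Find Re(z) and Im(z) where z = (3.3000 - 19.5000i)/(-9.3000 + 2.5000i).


Multiply by conjugate: (3.3000 - 19.5000i)(-9.3000 - 2.5000i) / ((-9.3)^2 + 2.5^2)
Numerator real = 3.3*(-9.3) - (19.5)*2.5 = -79.44
Numerator imag = -19.5*(-9.3) - 3.3*2.5 = 173.1
Denominator = 92.74
Re(z) = -79.44/92.74 = -0.8566
Im(z) = 173.1/92.74 = 1.8665

Re(z) = -0.8566, Im(z) = 1.8665


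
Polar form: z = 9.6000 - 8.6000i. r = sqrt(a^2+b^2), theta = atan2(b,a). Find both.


r = sqrt(92.16+73.96) = sqrt(166.12) = 12.8888
theta = atan2(-8.6, 9.6) = -41.8550 degrees

r = 12.8888, theta = -41.8550 degrees


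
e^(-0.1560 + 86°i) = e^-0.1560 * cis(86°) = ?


e^-0.1560 = 0.8556
cos(86°) = 0.0698
sin(86°) = 0.9976
Real = 0.8556*0.0698 = 0.0597
Imag = 0.8556*0.9976 = 0.8535

0.0597 + 0.8535i


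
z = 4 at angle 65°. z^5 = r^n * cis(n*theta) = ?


r^5 = 4^5 = 1024
n*theta = 5*65° = 325° = 325° (mod 360)
a = 1024*cos(325°) = 838.8117
b = 1024*sin(325°) = -587.3423

1024 cis(325°) = 838.8117 - 587.3423i


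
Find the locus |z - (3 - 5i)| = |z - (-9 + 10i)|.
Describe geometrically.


Equal distances means the locus is the perpendicular bisector of z1 and z2.
Midpoint = ((3+(-9))/2, (-5+10)/2) = (-3.0000, 2.5000)

Perpendicular bisector through (-3.0000, 2.5000)


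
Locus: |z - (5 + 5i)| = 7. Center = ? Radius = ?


|z - z0| = r is a circle with center z0 and radius r.
Center = (5, 5), radius = 7

Circle with center (5, 5) and radius 7


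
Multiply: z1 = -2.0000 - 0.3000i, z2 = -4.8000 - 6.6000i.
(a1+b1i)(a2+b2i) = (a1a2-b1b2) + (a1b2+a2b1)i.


Real = -2*(-4.8) - (-0.3)*(-6.6) = 9.6 - 1.98 = 7.62
Imag = -2*(-6.6) - (4.8)*(-0.3) = 13.2 + 1.44 = 14.64

7.6200 + 14.6400i


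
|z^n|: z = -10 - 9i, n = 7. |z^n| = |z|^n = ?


|z| = sqrt(100+81) = sqrt(181) = 13.4536
|z^7| = |z|^7 = (sqrt(181))^7 = 181^3 * sqrt(181) = 5929741*sqrt(181)

|z^7| = 5929741*sqrt(181) ≈ 79776506.1105


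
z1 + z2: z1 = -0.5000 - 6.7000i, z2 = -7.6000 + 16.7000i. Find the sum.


Real: -0.5 - 7.6 = -8.1
Imag: -6.7 + 16.7 = 10

-8.1000 + 10.0000i


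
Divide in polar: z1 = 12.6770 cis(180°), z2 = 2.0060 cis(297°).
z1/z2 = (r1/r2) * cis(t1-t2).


r = 12.6770 / 2.0060 = 6.3195
theta = 180° - 297° = -117° = 243° (mod 360)

6.3195 cis(243°)


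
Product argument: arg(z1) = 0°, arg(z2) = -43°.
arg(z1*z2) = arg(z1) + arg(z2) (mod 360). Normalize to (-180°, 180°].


arg(z1*z2) = 0° - 43° = -43°
Normalized to (-180°, 180°]: -43°

-43°


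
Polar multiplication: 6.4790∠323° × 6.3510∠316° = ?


r = 6.4790 * 6.3510 = 41.1481
theta = 323° + 316° = 639° = 279° (mod 360)

41.1481 cis(279°)


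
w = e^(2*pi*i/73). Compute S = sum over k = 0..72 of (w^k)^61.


The roots are w_k = w^k with w = e^(2*pi*i/73), and (w^k)^61 = (w^61)^k.
So S = 1 + u + u^2 + ... + u^(72) with u = w^61.
61 = 0*73 + 61, so 61 is not a multiple of 73: u = w^61 ≠ 1 (w is a primitive 73th root), while u^73 = (w^73)^61 = 1.
Geometric series: S = (1 - u^73)/(1 - u) = (1 - 1)/(1 - u) = 0

S = 0
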